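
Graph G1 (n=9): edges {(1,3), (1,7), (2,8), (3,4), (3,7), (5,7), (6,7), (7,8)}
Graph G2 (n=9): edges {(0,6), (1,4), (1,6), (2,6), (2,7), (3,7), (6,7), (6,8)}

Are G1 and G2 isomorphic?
Yes, isomorphic

The graphs are isomorphic.
One valid mapping φ: V(G1) → V(G2): 0→5, 1→2, 2→4, 3→7, 4→3, 5→0, 6→8, 7→6, 8→1

Verify φ preserves adjacency — for each edge of G1, its image is an edge of G2:
  (1,3) → (φ(1),φ(3)) = (2,7) ∈ E(G2) ✓
  (1,7) → (φ(1),φ(7)) = (2,6) ∈ E(G2) ✓
  (2,8) → (φ(2),φ(8)) = (1,4) ∈ E(G2) ✓
  (3,4) → (φ(3),φ(4)) = (3,7) ∈ E(G2) ✓
  (3,7) → (φ(3),φ(7)) = (6,7) ∈ E(G2) ✓
  (5,7) → (φ(5),φ(7)) = (0,6) ∈ E(G2) ✓
  (6,7) → (φ(6),φ(7)) = (6,8) ∈ E(G2) ✓
  (7,8) → (φ(7),φ(8)) = (1,6) ∈ E(G2) ✓
All 8 edges of G1 map to edges of G2, and |E(G1)| = |E(G2)| = 8, so φ is a bijection on edges as well as vertices. Hence G1 ≅ G2.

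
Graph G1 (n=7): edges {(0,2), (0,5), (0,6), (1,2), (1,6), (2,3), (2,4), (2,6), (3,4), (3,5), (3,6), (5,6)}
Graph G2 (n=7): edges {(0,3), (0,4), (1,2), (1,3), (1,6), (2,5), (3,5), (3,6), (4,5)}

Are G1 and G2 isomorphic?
No, not isomorphic

The graphs are NOT isomorphic.

Counting triangles (3-cliques): G1 has 6, G2 has 1.
Triangle count is an isomorphism invariant, so differing triangle counts rule out isomorphism.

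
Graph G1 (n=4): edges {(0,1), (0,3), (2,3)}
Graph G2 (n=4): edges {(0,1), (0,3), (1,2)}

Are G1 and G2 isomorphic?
Yes, isomorphic

The graphs are isomorphic.
One valid mapping φ: V(G1) → V(G2): 0→0, 1→3, 2→2, 3→1

Verify φ preserves adjacency — for each edge of G1, its image is an edge of G2:
  (0,1) → (φ(0),φ(1)) = (0,3) ∈ E(G2) ✓
  (0,3) → (φ(0),φ(3)) = (0,1) ∈ E(G2) ✓
  (2,3) → (φ(2),φ(3)) = (1,2) ∈ E(G2) ✓
All 3 edges of G1 map to edges of G2, and |E(G1)| = |E(G2)| = 3, so φ is a bijection on edges as well as vertices. Hence G1 ≅ G2.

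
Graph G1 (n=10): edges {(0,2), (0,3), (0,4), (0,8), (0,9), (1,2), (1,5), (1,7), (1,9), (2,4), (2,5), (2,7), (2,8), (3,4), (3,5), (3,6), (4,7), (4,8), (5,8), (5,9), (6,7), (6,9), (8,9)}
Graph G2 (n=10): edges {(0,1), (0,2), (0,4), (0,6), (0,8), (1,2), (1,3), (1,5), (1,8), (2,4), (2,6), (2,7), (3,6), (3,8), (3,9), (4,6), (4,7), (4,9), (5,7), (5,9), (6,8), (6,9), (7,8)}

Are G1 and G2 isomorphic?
Yes, isomorphic

The graphs are isomorphic.
One valid mapping φ: V(G1) → V(G2): 0→2, 1→3, 2→6, 3→7, 4→4, 5→8, 6→5, 7→9, 8→0, 9→1

Verify φ preserves adjacency — for each edge of G1, its image is an edge of G2:
  (0,2) → (φ(0),φ(2)) = (2,6) ∈ E(G2) ✓
  (0,3) → (φ(0),φ(3)) = (2,7) ∈ E(G2) ✓
  (0,4) → (φ(0),φ(4)) = (2,4) ∈ E(G2) ✓
  (0,8) → (φ(0),φ(8)) = (0,2) ∈ E(G2) ✓
  (0,9) → (φ(0),φ(9)) = (1,2) ∈ E(G2) ✓
  (1,2) → (φ(1),φ(2)) = (3,6) ∈ E(G2) ✓
  (1,5) → (φ(1),φ(5)) = (3,8) ∈ E(G2) ✓
  (1,7) → (φ(1),φ(7)) = (3,9) ∈ E(G2) ✓
  (1,9) → (φ(1),φ(9)) = (1,3) ∈ E(G2) ✓
  (2,4) → (φ(2),φ(4)) = (4,6) ∈ E(G2) ✓
  (2,5) → (φ(2),φ(5)) = (6,8) ∈ E(G2) ✓
  (2,7) → (φ(2),φ(7)) = (6,9) ∈ E(G2) ✓
  (2,8) → (φ(2),φ(8)) = (0,6) ∈ E(G2) ✓
  (3,4) → (φ(3),φ(4)) = (4,7) ∈ E(G2) ✓
  (3,5) → (φ(3),φ(5)) = (7,8) ∈ E(G2) ✓
  (3,6) → (φ(3),φ(6)) = (5,7) ∈ E(G2) ✓
  (4,7) → (φ(4),φ(7)) = (4,9) ∈ E(G2) ✓
  (4,8) → (φ(4),φ(8)) = (0,4) ∈ E(G2) ✓
  (5,8) → (φ(5),φ(8)) = (0,8) ∈ E(G2) ✓
  (5,9) → (φ(5),φ(9)) = (1,8) ∈ E(G2) ✓
  (6,7) → (φ(6),φ(7)) = (5,9) ∈ E(G2) ✓
  (6,9) → (φ(6),φ(9)) = (1,5) ∈ E(G2) ✓
  (8,9) → (φ(8),φ(9)) = (0,1) ∈ E(G2) ✓
All 23 edges of G1 map to edges of G2, and |E(G1)| = |E(G2)| = 23, so φ is a bijection on edges as well as vertices. Hence G1 ≅ G2.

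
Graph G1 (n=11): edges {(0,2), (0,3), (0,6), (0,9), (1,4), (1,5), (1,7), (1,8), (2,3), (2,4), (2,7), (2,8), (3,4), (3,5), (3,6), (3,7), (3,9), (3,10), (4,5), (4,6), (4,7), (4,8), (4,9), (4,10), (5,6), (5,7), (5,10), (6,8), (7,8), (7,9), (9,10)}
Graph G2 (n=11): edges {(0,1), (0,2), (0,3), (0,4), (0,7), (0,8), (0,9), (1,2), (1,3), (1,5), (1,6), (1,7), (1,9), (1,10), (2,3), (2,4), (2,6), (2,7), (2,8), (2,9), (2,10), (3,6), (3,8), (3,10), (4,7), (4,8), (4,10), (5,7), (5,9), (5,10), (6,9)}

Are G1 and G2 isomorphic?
Yes, isomorphic

The graphs are isomorphic.
One valid mapping φ: V(G1) → V(G2): 0→5, 1→8, 2→7, 3→1, 4→2, 5→3, 6→10, 7→0, 8→4, 9→9, 10→6

Verify φ preserves adjacency — for each edge of G1, its image is an edge of G2:
  (0,2) → (φ(0),φ(2)) = (5,7) ∈ E(G2) ✓
  (0,3) → (φ(0),φ(3)) = (1,5) ∈ E(G2) ✓
  (0,6) → (φ(0),φ(6)) = (5,10) ∈ E(G2) ✓
  (0,9) → (φ(0),φ(9)) = (5,9) ∈ E(G2) ✓
  (1,4) → (φ(1),φ(4)) = (2,8) ∈ E(G2) ✓
  (1,5) → (φ(1),φ(5)) = (3,8) ∈ E(G2) ✓
  (1,7) → (φ(1),φ(7)) = (0,8) ∈ E(G2) ✓
  (1,8) → (φ(1),φ(8)) = (4,8) ∈ E(G2) ✓
  (2,3) → (φ(2),φ(3)) = (1,7) ∈ E(G2) ✓
  (2,4) → (φ(2),φ(4)) = (2,7) ∈ E(G2) ✓
  (2,7) → (φ(2),φ(7)) = (0,7) ∈ E(G2) ✓
  (2,8) → (φ(2),φ(8)) = (4,7) ∈ E(G2) ✓
  (3,4) → (φ(3),φ(4)) = (1,2) ∈ E(G2) ✓
  (3,5) → (φ(3),φ(5)) = (1,3) ∈ E(G2) ✓
  (3,6) → (φ(3),φ(6)) = (1,10) ∈ E(G2) ✓
  (3,7) → (φ(3),φ(7)) = (0,1) ∈ E(G2) ✓
  (3,9) → (φ(3),φ(9)) = (1,9) ∈ E(G2) ✓
  (3,10) → (φ(3),φ(10)) = (1,6) ∈ E(G2) ✓
  (4,5) → (φ(4),φ(5)) = (2,3) ∈ E(G2) ✓
  (4,6) → (φ(4),φ(6)) = (2,10) ∈ E(G2) ✓
  (4,7) → (φ(4),φ(7)) = (0,2) ∈ E(G2) ✓
  (4,8) → (φ(4),φ(8)) = (2,4) ∈ E(G2) ✓
  (4,9) → (φ(4),φ(9)) = (2,9) ∈ E(G2) ✓
  (4,10) → (φ(4),φ(10)) = (2,6) ∈ E(G2) ✓
  (5,6) → (φ(5),φ(6)) = (3,10) ∈ E(G2) ✓
  (5,7) → (φ(5),φ(7)) = (0,3) ∈ E(G2) ✓
  (5,10) → (φ(5),φ(10)) = (3,6) ∈ E(G2) ✓
  (6,8) → (φ(6),φ(8)) = (4,10) ∈ E(G2) ✓
  (7,8) → (φ(7),φ(8)) = (0,4) ∈ E(G2) ✓
  (7,9) → (φ(7),φ(9)) = (0,9) ∈ E(G2) ✓
  (9,10) → (φ(9),φ(10)) = (6,9) ∈ E(G2) ✓
All 31 edges of G1 map to edges of G2, and |E(G1)| = |E(G2)| = 31, so φ is a bijection on edges as well as vertices. Hence G1 ≅ G2.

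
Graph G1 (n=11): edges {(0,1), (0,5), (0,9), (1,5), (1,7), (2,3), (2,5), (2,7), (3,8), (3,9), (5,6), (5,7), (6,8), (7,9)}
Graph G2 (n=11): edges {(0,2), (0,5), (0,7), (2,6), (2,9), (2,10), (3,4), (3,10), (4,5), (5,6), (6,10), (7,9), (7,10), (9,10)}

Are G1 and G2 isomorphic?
Yes, isomorphic

The graphs are isomorphic.
One valid mapping φ: V(G1) → V(G2): 0→7, 1→9, 2→6, 3→5, 4→8, 5→10, 6→3, 7→2, 8→4, 9→0, 10→1

Verify φ preserves adjacency — for each edge of G1, its image is an edge of G2:
  (0,1) → (φ(0),φ(1)) = (7,9) ∈ E(G2) ✓
  (0,5) → (φ(0),φ(5)) = (7,10) ∈ E(G2) ✓
  (0,9) → (φ(0),φ(9)) = (0,7) ∈ E(G2) ✓
  (1,5) → (φ(1),φ(5)) = (9,10) ∈ E(G2) ✓
  (1,7) → (φ(1),φ(7)) = (2,9) ∈ E(G2) ✓
  (2,3) → (φ(2),φ(3)) = (5,6) ∈ E(G2) ✓
  (2,5) → (φ(2),φ(5)) = (6,10) ∈ E(G2) ✓
  (2,7) → (φ(2),φ(7)) = (2,6) ∈ E(G2) ✓
  (3,8) → (φ(3),φ(8)) = (4,5) ∈ E(G2) ✓
  (3,9) → (φ(3),φ(9)) = (0,5) ∈ E(G2) ✓
  (5,6) → (φ(5),φ(6)) = (3,10) ∈ E(G2) ✓
  (5,7) → (φ(5),φ(7)) = (2,10) ∈ E(G2) ✓
  (6,8) → (φ(6),φ(8)) = (3,4) ∈ E(G2) ✓
  (7,9) → (φ(7),φ(9)) = (0,2) ∈ E(G2) ✓
All 14 edges of G1 map to edges of G2, and |E(G1)| = |E(G2)| = 14, so φ is a bijection on edges as well as vertices. Hence G1 ≅ G2.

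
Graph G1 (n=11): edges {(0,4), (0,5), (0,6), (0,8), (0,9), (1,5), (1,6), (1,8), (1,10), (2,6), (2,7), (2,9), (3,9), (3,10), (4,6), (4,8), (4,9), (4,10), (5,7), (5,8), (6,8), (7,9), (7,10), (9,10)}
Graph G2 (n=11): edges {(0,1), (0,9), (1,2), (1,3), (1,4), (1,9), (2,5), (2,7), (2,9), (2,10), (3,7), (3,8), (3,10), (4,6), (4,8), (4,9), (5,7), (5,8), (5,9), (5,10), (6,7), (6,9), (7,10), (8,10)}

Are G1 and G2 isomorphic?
Yes, isomorphic

The graphs are isomorphic.
One valid mapping φ: V(G1) → V(G2): 0→5, 1→3, 2→6, 3→0, 4→2, 5→8, 6→7, 7→4, 8→10, 9→9, 10→1

Verify φ preserves adjacency — for each edge of G1, its image is an edge of G2:
  (0,4) → (φ(0),φ(4)) = (2,5) ∈ E(G2) ✓
  (0,5) → (φ(0),φ(5)) = (5,8) ∈ E(G2) ✓
  (0,6) → (φ(0),φ(6)) = (5,7) ∈ E(G2) ✓
  (0,8) → (φ(0),φ(8)) = (5,10) ∈ E(G2) ✓
  (0,9) → (φ(0),φ(9)) = (5,9) ∈ E(G2) ✓
  (1,5) → (φ(1),φ(5)) = (3,8) ∈ E(G2) ✓
  (1,6) → (φ(1),φ(6)) = (3,7) ∈ E(G2) ✓
  (1,8) → (φ(1),φ(8)) = (3,10) ∈ E(G2) ✓
  (1,10) → (φ(1),φ(10)) = (1,3) ∈ E(G2) ✓
  (2,6) → (φ(2),φ(6)) = (6,7) ∈ E(G2) ✓
  (2,7) → (φ(2),φ(7)) = (4,6) ∈ E(G2) ✓
  (2,9) → (φ(2),φ(9)) = (6,9) ∈ E(G2) ✓
  (3,9) → (φ(3),φ(9)) = (0,9) ∈ E(G2) ✓
  (3,10) → (φ(3),φ(10)) = (0,1) ∈ E(G2) ✓
  (4,6) → (φ(4),φ(6)) = (2,7) ∈ E(G2) ✓
  (4,8) → (φ(4),φ(8)) = (2,10) ∈ E(G2) ✓
  (4,9) → (φ(4),φ(9)) = (2,9) ∈ E(G2) ✓
  (4,10) → (φ(4),φ(10)) = (1,2) ∈ E(G2) ✓
  (5,7) → (φ(5),φ(7)) = (4,8) ∈ E(G2) ✓
  (5,8) → (φ(5),φ(8)) = (8,10) ∈ E(G2) ✓
  (6,8) → (φ(6),φ(8)) = (7,10) ∈ E(G2) ✓
  (7,9) → (φ(7),φ(9)) = (4,9) ∈ E(G2) ✓
  (7,10) → (φ(7),φ(10)) = (1,4) ∈ E(G2) ✓
  (9,10) → (φ(9),φ(10)) = (1,9) ∈ E(G2) ✓
All 24 edges of G1 map to edges of G2, and |E(G1)| = |E(G2)| = 24, so φ is a bijection on edges as well as vertices. Hence G1 ≅ G2.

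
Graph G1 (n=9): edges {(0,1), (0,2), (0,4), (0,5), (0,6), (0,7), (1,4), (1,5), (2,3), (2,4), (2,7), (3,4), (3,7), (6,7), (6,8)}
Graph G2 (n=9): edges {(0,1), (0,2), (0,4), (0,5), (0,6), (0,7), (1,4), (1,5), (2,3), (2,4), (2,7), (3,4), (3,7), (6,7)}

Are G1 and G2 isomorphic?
No, not isomorphic

The graphs are NOT isomorphic.

Counting edges: G1 has 15 edge(s); G2 has 14 edge(s).
Edge count is an isomorphism invariant (a bijection on vertices induces a bijection on edges), so differing edge counts rule out isomorphism.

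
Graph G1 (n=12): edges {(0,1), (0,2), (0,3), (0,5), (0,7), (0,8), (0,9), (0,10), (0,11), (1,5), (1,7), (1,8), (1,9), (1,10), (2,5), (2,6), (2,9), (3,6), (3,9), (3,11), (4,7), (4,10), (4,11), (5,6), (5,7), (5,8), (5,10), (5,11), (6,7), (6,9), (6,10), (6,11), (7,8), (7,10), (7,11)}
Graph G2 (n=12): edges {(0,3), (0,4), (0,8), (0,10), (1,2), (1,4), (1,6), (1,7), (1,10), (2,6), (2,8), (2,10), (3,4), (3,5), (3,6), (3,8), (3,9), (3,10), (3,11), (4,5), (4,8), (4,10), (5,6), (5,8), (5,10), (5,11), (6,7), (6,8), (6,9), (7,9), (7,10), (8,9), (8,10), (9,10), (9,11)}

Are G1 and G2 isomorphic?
Yes, isomorphic

The graphs are isomorphic.
One valid mapping φ: V(G1) → V(G2): 0→10, 1→4, 2→2, 3→7, 4→11, 5→8, 6→6, 7→3, 8→0, 9→1, 10→5, 11→9

Verify φ preserves adjacency — for each edge of G1, its image is an edge of G2:
  (0,1) → (φ(0),φ(1)) = (4,10) ∈ E(G2) ✓
  (0,2) → (φ(0),φ(2)) = (2,10) ∈ E(G2) ✓
  (0,3) → (φ(0),φ(3)) = (7,10) ∈ E(G2) ✓
  (0,5) → (φ(0),φ(5)) = (8,10) ∈ E(G2) ✓
  (0,7) → (φ(0),φ(7)) = (3,10) ∈ E(G2) ✓
  (0,8) → (φ(0),φ(8)) = (0,10) ∈ E(G2) ✓
  (0,9) → (φ(0),φ(9)) = (1,10) ∈ E(G2) ✓
  (0,10) → (φ(0),φ(10)) = (5,10) ∈ E(G2) ✓
  (0,11) → (φ(0),φ(11)) = (9,10) ∈ E(G2) ✓
  (1,5) → (φ(1),φ(5)) = (4,8) ∈ E(G2) ✓
  (1,7) → (φ(1),φ(7)) = (3,4) ∈ E(G2) ✓
  (1,8) → (φ(1),φ(8)) = (0,4) ∈ E(G2) ✓
  (1,9) → (φ(1),φ(9)) = (1,4) ∈ E(G2) ✓
  (1,10) → (φ(1),φ(10)) = (4,5) ∈ E(G2) ✓
  (2,5) → (φ(2),φ(5)) = (2,8) ∈ E(G2) ✓
  (2,6) → (φ(2),φ(6)) = (2,6) ∈ E(G2) ✓
  (2,9) → (φ(2),φ(9)) = (1,2) ∈ E(G2) ✓
  (3,6) → (φ(3),φ(6)) = (6,7) ∈ E(G2) ✓
  (3,9) → (φ(3),φ(9)) = (1,7) ∈ E(G2) ✓
  (3,11) → (φ(3),φ(11)) = (7,9) ∈ E(G2) ✓
  (4,7) → (φ(4),φ(7)) = (3,11) ∈ E(G2) ✓
  (4,10) → (φ(4),φ(10)) = (5,11) ∈ E(G2) ✓
  (4,11) → (φ(4),φ(11)) = (9,11) ∈ E(G2) ✓
  (5,6) → (φ(5),φ(6)) = (6,8) ∈ E(G2) ✓
  (5,7) → (φ(5),φ(7)) = (3,8) ∈ E(G2) ✓
  (5,8) → (φ(5),φ(8)) = (0,8) ∈ E(G2) ✓
  (5,10) → (φ(5),φ(10)) = (5,8) ∈ E(G2) ✓
  (5,11) → (φ(5),φ(11)) = (8,9) ∈ E(G2) ✓
  (6,7) → (φ(6),φ(7)) = (3,6) ∈ E(G2) ✓
  (6,9) → (φ(6),φ(9)) = (1,6) ∈ E(G2) ✓
  (6,10) → (φ(6),φ(10)) = (5,6) ∈ E(G2) ✓
  (6,11) → (φ(6),φ(11)) = (6,9) ∈ E(G2) ✓
  (7,8) → (φ(7),φ(8)) = (0,3) ∈ E(G2) ✓
  (7,10) → (φ(7),φ(10)) = (3,5) ∈ E(G2) ✓
  (7,11) → (φ(7),φ(11)) = (3,9) ∈ E(G2) ✓
All 35 edges of G1 map to edges of G2, and |E(G1)| = |E(G2)| = 35, so φ is a bijection on edges as well as vertices. Hence G1 ≅ G2.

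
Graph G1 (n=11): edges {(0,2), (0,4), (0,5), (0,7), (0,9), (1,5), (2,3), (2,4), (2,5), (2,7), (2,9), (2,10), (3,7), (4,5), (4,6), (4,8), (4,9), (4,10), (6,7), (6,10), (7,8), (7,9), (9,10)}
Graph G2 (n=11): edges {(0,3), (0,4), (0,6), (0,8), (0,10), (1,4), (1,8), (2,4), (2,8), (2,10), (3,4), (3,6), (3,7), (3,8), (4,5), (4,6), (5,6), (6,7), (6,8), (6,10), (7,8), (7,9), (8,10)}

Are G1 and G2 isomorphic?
Yes, isomorphic

The graphs are isomorphic.
One valid mapping φ: V(G1) → V(G2): 0→3, 1→9, 2→6, 3→5, 4→8, 5→7, 6→2, 7→4, 8→1, 9→0, 10→10

Verify φ preserves adjacency — for each edge of G1, its image is an edge of G2:
  (0,2) → (φ(0),φ(2)) = (3,6) ∈ E(G2) ✓
  (0,4) → (φ(0),φ(4)) = (3,8) ∈ E(G2) ✓
  (0,5) → (φ(0),φ(5)) = (3,7) ∈ E(G2) ✓
  (0,7) → (φ(0),φ(7)) = (3,4) ∈ E(G2) ✓
  (0,9) → (φ(0),φ(9)) = (0,3) ∈ E(G2) ✓
  (1,5) → (φ(1),φ(5)) = (7,9) ∈ E(G2) ✓
  (2,3) → (φ(2),φ(3)) = (5,6) ∈ E(G2) ✓
  (2,4) → (φ(2),φ(4)) = (6,8) ∈ E(G2) ✓
  (2,5) → (φ(2),φ(5)) = (6,7) ∈ E(G2) ✓
  (2,7) → (φ(2),φ(7)) = (4,6) ∈ E(G2) ✓
  (2,9) → (φ(2),φ(9)) = (0,6) ∈ E(G2) ✓
  (2,10) → (φ(2),φ(10)) = (6,10) ∈ E(G2) ✓
  (3,7) → (φ(3),φ(7)) = (4,5) ∈ E(G2) ✓
  (4,5) → (φ(4),φ(5)) = (7,8) ∈ E(G2) ✓
  (4,6) → (φ(4),φ(6)) = (2,8) ∈ E(G2) ✓
  (4,8) → (φ(4),φ(8)) = (1,8) ∈ E(G2) ✓
  (4,9) → (φ(4),φ(9)) = (0,8) ∈ E(G2) ✓
  (4,10) → (φ(4),φ(10)) = (8,10) ∈ E(G2) ✓
  (6,7) → (φ(6),φ(7)) = (2,4) ∈ E(G2) ✓
  (6,10) → (φ(6),φ(10)) = (2,10) ∈ E(G2) ✓
  (7,8) → (φ(7),φ(8)) = (1,4) ∈ E(G2) ✓
  (7,9) → (φ(7),φ(9)) = (0,4) ∈ E(G2) ✓
  (9,10) → (φ(9),φ(10)) = (0,10) ∈ E(G2) ✓
All 23 edges of G1 map to edges of G2, and |E(G1)| = |E(G2)| = 23, so φ is a bijection on edges as well as vertices. Hence G1 ≅ G2.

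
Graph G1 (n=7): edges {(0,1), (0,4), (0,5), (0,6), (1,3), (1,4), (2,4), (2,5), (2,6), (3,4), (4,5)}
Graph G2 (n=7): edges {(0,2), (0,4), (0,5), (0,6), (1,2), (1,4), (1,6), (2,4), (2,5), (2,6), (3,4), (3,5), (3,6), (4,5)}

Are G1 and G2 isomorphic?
No, not isomorphic

The graphs are NOT isomorphic.

Counting triangles (3-cliques): G1 has 4, G2 has 8.
Triangle count is an isomorphism invariant, so differing triangle counts rule out isomorphism.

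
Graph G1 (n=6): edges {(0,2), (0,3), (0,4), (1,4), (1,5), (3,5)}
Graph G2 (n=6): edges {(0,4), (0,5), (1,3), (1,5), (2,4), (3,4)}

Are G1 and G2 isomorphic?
Yes, isomorphic

The graphs are isomorphic.
One valid mapping φ: V(G1) → V(G2): 0→4, 1→5, 2→2, 3→3, 4→0, 5→1

Verify φ preserves adjacency — for each edge of G1, its image is an edge of G2:
  (0,2) → (φ(0),φ(2)) = (2,4) ∈ E(G2) ✓
  (0,3) → (φ(0),φ(3)) = (3,4) ∈ E(G2) ✓
  (0,4) → (φ(0),φ(4)) = (0,4) ∈ E(G2) ✓
  (1,4) → (φ(1),φ(4)) = (0,5) ∈ E(G2) ✓
  (1,5) → (φ(1),φ(5)) = (1,5) ∈ E(G2) ✓
  (3,5) → (φ(3),φ(5)) = (1,3) ∈ E(G2) ✓
All 6 edges of G1 map to edges of G2, and |E(G1)| = |E(G2)| = 6, so φ is a bijection on edges as well as vertices. Hence G1 ≅ G2.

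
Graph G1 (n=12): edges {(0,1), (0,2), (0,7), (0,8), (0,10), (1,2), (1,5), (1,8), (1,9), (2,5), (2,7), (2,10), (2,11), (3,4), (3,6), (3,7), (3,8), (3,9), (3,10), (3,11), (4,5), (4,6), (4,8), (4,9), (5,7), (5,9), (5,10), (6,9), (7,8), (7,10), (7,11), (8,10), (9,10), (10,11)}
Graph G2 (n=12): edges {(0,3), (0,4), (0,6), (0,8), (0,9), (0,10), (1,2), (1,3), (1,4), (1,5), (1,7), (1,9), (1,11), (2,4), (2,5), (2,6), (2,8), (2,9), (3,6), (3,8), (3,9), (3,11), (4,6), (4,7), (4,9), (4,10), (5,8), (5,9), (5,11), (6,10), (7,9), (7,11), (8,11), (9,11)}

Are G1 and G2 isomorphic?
Yes, isomorphic

The graphs are isomorphic.
One valid mapping φ: V(G1) → V(G2): 0→5, 1→8, 2→11, 3→4, 4→6, 5→3, 6→10, 7→1, 8→2, 9→0, 10→9, 11→7

Verify φ preserves adjacency — for each edge of G1, its image is an edge of G2:
  (0,1) → (φ(0),φ(1)) = (5,8) ∈ E(G2) ✓
  (0,2) → (φ(0),φ(2)) = (5,11) ∈ E(G2) ✓
  (0,7) → (φ(0),φ(7)) = (1,5) ∈ E(G2) ✓
  (0,8) → (φ(0),φ(8)) = (2,5) ∈ E(G2) ✓
  (0,10) → (φ(0),φ(10)) = (5,9) ∈ E(G2) ✓
  (1,2) → (φ(1),φ(2)) = (8,11) ∈ E(G2) ✓
  (1,5) → (φ(1),φ(5)) = (3,8) ∈ E(G2) ✓
  (1,8) → (φ(1),φ(8)) = (2,8) ∈ E(G2) ✓
  (1,9) → (φ(1),φ(9)) = (0,8) ∈ E(G2) ✓
  (2,5) → (φ(2),φ(5)) = (3,11) ∈ E(G2) ✓
  (2,7) → (φ(2),φ(7)) = (1,11) ∈ E(G2) ✓
  (2,10) → (φ(2),φ(10)) = (9,11) ∈ E(G2) ✓
  (2,11) → (φ(2),φ(11)) = (7,11) ∈ E(G2) ✓
  (3,4) → (φ(3),φ(4)) = (4,6) ∈ E(G2) ✓
  (3,6) → (φ(3),φ(6)) = (4,10) ∈ E(G2) ✓
  (3,7) → (φ(3),φ(7)) = (1,4) ∈ E(G2) ✓
  (3,8) → (φ(3),φ(8)) = (2,4) ∈ E(G2) ✓
  (3,9) → (φ(3),φ(9)) = (0,4) ∈ E(G2) ✓
  (3,10) → (φ(3),φ(10)) = (4,9) ∈ E(G2) ✓
  (3,11) → (φ(3),φ(11)) = (4,7) ∈ E(G2) ✓
  (4,5) → (φ(4),φ(5)) = (3,6) ∈ E(G2) ✓
  (4,6) → (φ(4),φ(6)) = (6,10) ∈ E(G2) ✓
  (4,8) → (φ(4),φ(8)) = (2,6) ∈ E(G2) ✓
  (4,9) → (φ(4),φ(9)) = (0,6) ∈ E(G2) ✓
  (5,7) → (φ(5),φ(7)) = (1,3) ∈ E(G2) ✓
  (5,9) → (φ(5),φ(9)) = (0,3) ∈ E(G2) ✓
  (5,10) → (φ(5),φ(10)) = (3,9) ∈ E(G2) ✓
  (6,9) → (φ(6),φ(9)) = (0,10) ∈ E(G2) ✓
  (7,8) → (φ(7),φ(8)) = (1,2) ∈ E(G2) ✓
  (7,10) → (φ(7),φ(10)) = (1,9) ∈ E(G2) ✓
  (7,11) → (φ(7),φ(11)) = (1,7) ∈ E(G2) ✓
  (8,10) → (φ(8),φ(10)) = (2,9) ∈ E(G2) ✓
  (9,10) → (φ(9),φ(10)) = (0,9) ∈ E(G2) ✓
  (10,11) → (φ(10),φ(11)) = (7,9) ∈ E(G2) ✓
All 34 edges of G1 map to edges of G2, and |E(G1)| = |E(G2)| = 34, so φ is a bijection on edges as well as vertices. Hence G1 ≅ G2.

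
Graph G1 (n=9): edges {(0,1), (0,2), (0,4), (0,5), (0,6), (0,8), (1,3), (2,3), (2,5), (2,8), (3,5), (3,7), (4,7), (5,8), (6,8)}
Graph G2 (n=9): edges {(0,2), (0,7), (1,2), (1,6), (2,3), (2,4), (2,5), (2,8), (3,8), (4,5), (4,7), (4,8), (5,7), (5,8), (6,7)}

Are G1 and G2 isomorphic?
Yes, isomorphic

The graphs are isomorphic.
One valid mapping φ: V(G1) → V(G2): 0→2, 1→0, 2→4, 3→7, 4→1, 5→5, 6→3, 7→6, 8→8

Verify φ preserves adjacency — for each edge of G1, its image is an edge of G2:
  (0,1) → (φ(0),φ(1)) = (0,2) ∈ E(G2) ✓
  (0,2) → (φ(0),φ(2)) = (2,4) ∈ E(G2) ✓
  (0,4) → (φ(0),φ(4)) = (1,2) ∈ E(G2) ✓
  (0,5) → (φ(0),φ(5)) = (2,5) ∈ E(G2) ✓
  (0,6) → (φ(0),φ(6)) = (2,3) ∈ E(G2) ✓
  (0,8) → (φ(0),φ(8)) = (2,8) ∈ E(G2) ✓
  (1,3) → (φ(1),φ(3)) = (0,7) ∈ E(G2) ✓
  (2,3) → (φ(2),φ(3)) = (4,7) ∈ E(G2) ✓
  (2,5) → (φ(2),φ(5)) = (4,5) ∈ E(G2) ✓
  (2,8) → (φ(2),φ(8)) = (4,8) ∈ E(G2) ✓
  (3,5) → (φ(3),φ(5)) = (5,7) ∈ E(G2) ✓
  (3,7) → (φ(3),φ(7)) = (6,7) ∈ E(G2) ✓
  (4,7) → (φ(4),φ(7)) = (1,6) ∈ E(G2) ✓
  (5,8) → (φ(5),φ(8)) = (5,8) ∈ E(G2) ✓
  (6,8) → (φ(6),φ(8)) = (3,8) ∈ E(G2) ✓
All 15 edges of G1 map to edges of G2, and |E(G1)| = |E(G2)| = 15, so φ is a bijection on edges as well as vertices. Hence G1 ≅ G2.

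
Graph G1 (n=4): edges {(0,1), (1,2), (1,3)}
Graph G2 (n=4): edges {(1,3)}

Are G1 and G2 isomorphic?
No, not isomorphic

The graphs are NOT isomorphic.

Counting edges: G1 has 3 edge(s); G2 has 1 edge(s).
Edge count is an isomorphism invariant (a bijection on vertices induces a bijection on edges), so differing edge counts rule out isomorphism.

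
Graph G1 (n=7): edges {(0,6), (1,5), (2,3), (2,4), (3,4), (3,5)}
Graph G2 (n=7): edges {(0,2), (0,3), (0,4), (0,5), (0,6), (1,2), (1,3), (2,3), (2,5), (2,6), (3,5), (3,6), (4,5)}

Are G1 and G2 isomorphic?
No, not isomorphic

The graphs are NOT isomorphic.

Degrees in G1: deg(0)=1, deg(1)=1, deg(2)=2, deg(3)=3, deg(4)=2, deg(5)=2, deg(6)=1.
Sorted degree sequence of G1: [3, 2, 2, 2, 1, 1, 1].
Degrees in G2: deg(0)=5, deg(1)=2, deg(2)=5, deg(3)=5, deg(4)=2, deg(5)=4, deg(6)=3.
Sorted degree sequence of G2: [5, 5, 5, 4, 3, 2, 2].
The (sorted) degree sequence is an isomorphism invariant, so since G1 and G2 have different degree sequences they cannot be isomorphic.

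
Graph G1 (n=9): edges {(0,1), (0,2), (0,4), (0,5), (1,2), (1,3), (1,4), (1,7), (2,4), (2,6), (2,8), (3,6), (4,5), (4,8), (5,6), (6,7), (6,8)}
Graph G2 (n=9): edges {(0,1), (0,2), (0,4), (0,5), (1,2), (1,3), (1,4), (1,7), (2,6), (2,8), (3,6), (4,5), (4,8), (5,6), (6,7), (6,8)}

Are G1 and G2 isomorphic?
No, not isomorphic

The graphs are NOT isomorphic.

Counting edges: G1 has 17 edge(s); G2 has 16 edge(s).
Edge count is an isomorphism invariant (a bijection on vertices induces a bijection on edges), so differing edge counts rule out isomorphism.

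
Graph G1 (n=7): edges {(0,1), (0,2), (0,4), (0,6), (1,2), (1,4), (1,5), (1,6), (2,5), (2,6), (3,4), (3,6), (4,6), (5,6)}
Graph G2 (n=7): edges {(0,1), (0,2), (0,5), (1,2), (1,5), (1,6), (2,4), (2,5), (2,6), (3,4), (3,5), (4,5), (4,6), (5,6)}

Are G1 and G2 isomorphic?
Yes, isomorphic

The graphs are isomorphic.
One valid mapping φ: V(G1) → V(G2): 0→6, 1→2, 2→1, 3→3, 4→4, 5→0, 6→5

Verify φ preserves adjacency — for each edge of G1, its image is an edge of G2:
  (0,1) → (φ(0),φ(1)) = (2,6) ∈ E(G2) ✓
  (0,2) → (φ(0),φ(2)) = (1,6) ∈ E(G2) ✓
  (0,4) → (φ(0),φ(4)) = (4,6) ∈ E(G2) ✓
  (0,6) → (φ(0),φ(6)) = (5,6) ∈ E(G2) ✓
  (1,2) → (φ(1),φ(2)) = (1,2) ∈ E(G2) ✓
  (1,4) → (φ(1),φ(4)) = (2,4) ∈ E(G2) ✓
  (1,5) → (φ(1),φ(5)) = (0,2) ∈ E(G2) ✓
  (1,6) → (φ(1),φ(6)) = (2,5) ∈ E(G2) ✓
  (2,5) → (φ(2),φ(5)) = (0,1) ∈ E(G2) ✓
  (2,6) → (φ(2),φ(6)) = (1,5) ∈ E(G2) ✓
  (3,4) → (φ(3),φ(4)) = (3,4) ∈ E(G2) ✓
  (3,6) → (φ(3),φ(6)) = (3,5) ∈ E(G2) ✓
  (4,6) → (φ(4),φ(6)) = (4,5) ∈ E(G2) ✓
  (5,6) → (φ(5),φ(6)) = (0,5) ∈ E(G2) ✓
All 14 edges of G1 map to edges of G2, and |E(G1)| = |E(G2)| = 14, so φ is a bijection on edges as well as vertices. Hence G1 ≅ G2.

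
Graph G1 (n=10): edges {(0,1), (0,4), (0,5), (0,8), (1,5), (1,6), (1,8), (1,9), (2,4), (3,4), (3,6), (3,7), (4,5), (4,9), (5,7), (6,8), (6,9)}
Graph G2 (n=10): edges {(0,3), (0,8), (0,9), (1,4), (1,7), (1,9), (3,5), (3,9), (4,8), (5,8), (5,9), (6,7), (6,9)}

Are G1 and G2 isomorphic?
No, not isomorphic

The graphs are NOT isomorphic.

Connected components of G1: 1 component(s) with vertex sets [[0, 1, 2, 3, 4, 5, 6, 7, 8, 9]], sizes [10].
Connected components of G2: 2 component(s) with vertex sets [[2], [0, 1, 3, 4, 5, 6, 7, 8, 9]], sizes [1, 9].
The number of connected components (and the multiset of component sizes) is an isomorphism invariant — an isomorphism maps each component of G1 bijectively onto a component of G2. Since G1 has 1 component(s) and G2 has 2, they cannot be isomorphic.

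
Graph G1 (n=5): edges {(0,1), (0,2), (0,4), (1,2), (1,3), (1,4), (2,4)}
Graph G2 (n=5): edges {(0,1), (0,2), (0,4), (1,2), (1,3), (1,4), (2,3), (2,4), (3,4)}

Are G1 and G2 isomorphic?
No, not isomorphic

The graphs are NOT isomorphic.

Counting edges: G1 has 7 edge(s); G2 has 9 edge(s).
Edge count is an isomorphism invariant (a bijection on vertices induces a bijection on edges), so differing edge counts rule out isomorphism.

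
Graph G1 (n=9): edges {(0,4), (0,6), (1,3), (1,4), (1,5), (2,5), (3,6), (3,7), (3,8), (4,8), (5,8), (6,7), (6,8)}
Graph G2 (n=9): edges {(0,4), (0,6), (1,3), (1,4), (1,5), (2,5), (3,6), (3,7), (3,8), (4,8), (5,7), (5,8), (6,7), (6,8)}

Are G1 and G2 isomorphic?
No, not isomorphic

The graphs are NOT isomorphic.

Counting edges: G1 has 13 edge(s); G2 has 14 edge(s).
Edge count is an isomorphism invariant (a bijection on vertices induces a bijection on edges), so differing edge counts rule out isomorphism.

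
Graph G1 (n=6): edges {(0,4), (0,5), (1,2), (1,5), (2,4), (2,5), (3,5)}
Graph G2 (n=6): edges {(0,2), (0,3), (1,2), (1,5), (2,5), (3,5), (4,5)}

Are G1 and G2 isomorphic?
Yes, isomorphic

The graphs are isomorphic.
One valid mapping φ: V(G1) → V(G2): 0→3, 1→1, 2→2, 3→4, 4→0, 5→5

Verify φ preserves adjacency — for each edge of G1, its image is an edge of G2:
  (0,4) → (φ(0),φ(4)) = (0,3) ∈ E(G2) ✓
  (0,5) → (φ(0),φ(5)) = (3,5) ∈ E(G2) ✓
  (1,2) → (φ(1),φ(2)) = (1,2) ∈ E(G2) ✓
  (1,5) → (φ(1),φ(5)) = (1,5) ∈ E(G2) ✓
  (2,4) → (φ(2),φ(4)) = (0,2) ∈ E(G2) ✓
  (2,5) → (φ(2),φ(5)) = (2,5) ∈ E(G2) ✓
  (3,5) → (φ(3),φ(5)) = (4,5) ∈ E(G2) ✓
All 7 edges of G1 map to edges of G2, and |E(G1)| = |E(G2)| = 7, so φ is a bijection on edges as well as vertices. Hence G1 ≅ G2.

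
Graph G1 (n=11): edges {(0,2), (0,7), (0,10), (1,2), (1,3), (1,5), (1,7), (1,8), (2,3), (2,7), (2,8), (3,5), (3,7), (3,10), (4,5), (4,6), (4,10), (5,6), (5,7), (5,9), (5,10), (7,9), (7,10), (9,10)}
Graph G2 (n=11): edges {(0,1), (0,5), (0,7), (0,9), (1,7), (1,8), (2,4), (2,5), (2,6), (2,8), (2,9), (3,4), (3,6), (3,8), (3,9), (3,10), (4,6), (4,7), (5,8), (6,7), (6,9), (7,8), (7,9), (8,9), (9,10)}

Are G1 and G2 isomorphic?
No, not isomorphic

The graphs are NOT isomorphic.

Counting triangles (3-cliques): G1 has 18, G2 has 14.
Triangle count is an isomorphism invariant, so differing triangle counts rule out isomorphism.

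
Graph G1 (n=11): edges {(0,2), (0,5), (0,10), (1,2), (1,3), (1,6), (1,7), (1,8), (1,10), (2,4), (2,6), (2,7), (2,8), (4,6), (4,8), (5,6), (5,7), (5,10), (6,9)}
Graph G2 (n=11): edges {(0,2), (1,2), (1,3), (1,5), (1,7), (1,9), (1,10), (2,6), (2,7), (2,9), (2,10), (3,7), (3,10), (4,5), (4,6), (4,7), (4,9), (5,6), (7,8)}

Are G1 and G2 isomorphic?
Yes, isomorphic

The graphs are isomorphic.
One valid mapping φ: V(G1) → V(G2): 0→5, 1→2, 2→1, 3→0, 4→3, 5→4, 6→7, 7→9, 8→10, 9→8, 10→6

Verify φ preserves adjacency — for each edge of G1, its image is an edge of G2:
  (0,2) → (φ(0),φ(2)) = (1,5) ∈ E(G2) ✓
  (0,5) → (φ(0),φ(5)) = (4,5) ∈ E(G2) ✓
  (0,10) → (φ(0),φ(10)) = (5,6) ∈ E(G2) ✓
  (1,2) → (φ(1),φ(2)) = (1,2) ∈ E(G2) ✓
  (1,3) → (φ(1),φ(3)) = (0,2) ∈ E(G2) ✓
  (1,6) → (φ(1),φ(6)) = (2,7) ∈ E(G2) ✓
  (1,7) → (φ(1),φ(7)) = (2,9) ∈ E(G2) ✓
  (1,8) → (φ(1),φ(8)) = (2,10) ∈ E(G2) ✓
  (1,10) → (φ(1),φ(10)) = (2,6) ∈ E(G2) ✓
  (2,4) → (φ(2),φ(4)) = (1,3) ∈ E(G2) ✓
  (2,6) → (φ(2),φ(6)) = (1,7) ∈ E(G2) ✓
  (2,7) → (φ(2),φ(7)) = (1,9) ∈ E(G2) ✓
  (2,8) → (φ(2),φ(8)) = (1,10) ∈ E(G2) ✓
  (4,6) → (φ(4),φ(6)) = (3,7) ∈ E(G2) ✓
  (4,8) → (φ(4),φ(8)) = (3,10) ∈ E(G2) ✓
  (5,6) → (φ(5),φ(6)) = (4,7) ∈ E(G2) ✓
  (5,7) → (φ(5),φ(7)) = (4,9) ∈ E(G2) ✓
  (5,10) → (φ(5),φ(10)) = (4,6) ∈ E(G2) ✓
  (6,9) → (φ(6),φ(9)) = (7,8) ∈ E(G2) ✓
All 19 edges of G1 map to edges of G2, and |E(G1)| = |E(G2)| = 19, so φ is a bijection on edges as well as vertices. Hence G1 ≅ G2.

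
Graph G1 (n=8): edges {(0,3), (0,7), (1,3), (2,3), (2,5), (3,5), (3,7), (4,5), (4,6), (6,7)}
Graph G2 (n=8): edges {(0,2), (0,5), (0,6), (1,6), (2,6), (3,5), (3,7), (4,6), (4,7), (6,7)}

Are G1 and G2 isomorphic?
Yes, isomorphic

The graphs are isomorphic.
One valid mapping φ: V(G1) → V(G2): 0→2, 1→1, 2→4, 3→6, 4→3, 5→7, 6→5, 7→0

Verify φ preserves adjacency — for each edge of G1, its image is an edge of G2:
  (0,3) → (φ(0),φ(3)) = (2,6) ∈ E(G2) ✓
  (0,7) → (φ(0),φ(7)) = (0,2) ∈ E(G2) ✓
  (1,3) → (φ(1),φ(3)) = (1,6) ∈ E(G2) ✓
  (2,3) → (φ(2),φ(3)) = (4,6) ∈ E(G2) ✓
  (2,5) → (φ(2),φ(5)) = (4,7) ∈ E(G2) ✓
  (3,5) → (φ(3),φ(5)) = (6,7) ∈ E(G2) ✓
  (3,7) → (φ(3),φ(7)) = (0,6) ∈ E(G2) ✓
  (4,5) → (φ(4),φ(5)) = (3,7) ∈ E(G2) ✓
  (4,6) → (φ(4),φ(6)) = (3,5) ∈ E(G2) ✓
  (6,7) → (φ(6),φ(7)) = (0,5) ∈ E(G2) ✓
All 10 edges of G1 map to edges of G2, and |E(G1)| = |E(G2)| = 10, so φ is a bijection on edges as well as vertices. Hence G1 ≅ G2.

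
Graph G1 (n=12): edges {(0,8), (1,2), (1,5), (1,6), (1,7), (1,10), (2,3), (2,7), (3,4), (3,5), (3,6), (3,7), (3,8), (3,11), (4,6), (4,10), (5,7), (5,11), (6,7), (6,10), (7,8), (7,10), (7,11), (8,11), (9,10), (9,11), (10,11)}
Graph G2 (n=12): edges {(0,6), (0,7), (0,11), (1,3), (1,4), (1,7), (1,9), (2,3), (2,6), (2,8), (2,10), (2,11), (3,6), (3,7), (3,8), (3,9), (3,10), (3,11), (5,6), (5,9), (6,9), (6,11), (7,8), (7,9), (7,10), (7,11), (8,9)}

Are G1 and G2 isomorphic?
Yes, isomorphic

The graphs are isomorphic.
One valid mapping φ: V(G1) → V(G2): 0→4, 1→2, 2→10, 3→7, 4→0, 5→8, 6→11, 7→3, 8→1, 9→5, 10→6, 11→9

Verify φ preserves adjacency — for each edge of G1, its image is an edge of G2:
  (0,8) → (φ(0),φ(8)) = (1,4) ∈ E(G2) ✓
  (1,2) → (φ(1),φ(2)) = (2,10) ∈ E(G2) ✓
  (1,5) → (φ(1),φ(5)) = (2,8) ∈ E(G2) ✓
  (1,6) → (φ(1),φ(6)) = (2,11) ∈ E(G2) ✓
  (1,7) → (φ(1),φ(7)) = (2,3) ∈ E(G2) ✓
  (1,10) → (φ(1),φ(10)) = (2,6) ∈ E(G2) ✓
  (2,3) → (φ(2),φ(3)) = (7,10) ∈ E(G2) ✓
  (2,7) → (φ(2),φ(7)) = (3,10) ∈ E(G2) ✓
  (3,4) → (φ(3),φ(4)) = (0,7) ∈ E(G2) ✓
  (3,5) → (φ(3),φ(5)) = (7,8) ∈ E(G2) ✓
  (3,6) → (φ(3),φ(6)) = (7,11) ∈ E(G2) ✓
  (3,7) → (φ(3),φ(7)) = (3,7) ∈ E(G2) ✓
  (3,8) → (φ(3),φ(8)) = (1,7) ∈ E(G2) ✓
  (3,11) → (φ(3),φ(11)) = (7,9) ∈ E(G2) ✓
  (4,6) → (φ(4),φ(6)) = (0,11) ∈ E(G2) ✓
  (4,10) → (φ(4),φ(10)) = (0,6) ∈ E(G2) ✓
  (5,7) → (φ(5),φ(7)) = (3,8) ∈ E(G2) ✓
  (5,11) → (φ(5),φ(11)) = (8,9) ∈ E(G2) ✓
  (6,7) → (φ(6),φ(7)) = (3,11) ∈ E(G2) ✓
  (6,10) → (φ(6),φ(10)) = (6,11) ∈ E(G2) ✓
  (7,8) → (φ(7),φ(8)) = (1,3) ∈ E(G2) ✓
  (7,10) → (φ(7),φ(10)) = (3,6) ∈ E(G2) ✓
  (7,11) → (φ(7),φ(11)) = (3,9) ∈ E(G2) ✓
  (8,11) → (φ(8),φ(11)) = (1,9) ∈ E(G2) ✓
  (9,10) → (φ(9),φ(10)) = (5,6) ∈ E(G2) ✓
  (9,11) → (φ(9),φ(11)) = (5,9) ∈ E(G2) ✓
  (10,11) → (φ(10),φ(11)) = (6,9) ∈ E(G2) ✓
All 27 edges of G1 map to edges of G2, and |E(G1)| = |E(G2)| = 27, so φ is a bijection on edges as well as vertices. Hence G1 ≅ G2.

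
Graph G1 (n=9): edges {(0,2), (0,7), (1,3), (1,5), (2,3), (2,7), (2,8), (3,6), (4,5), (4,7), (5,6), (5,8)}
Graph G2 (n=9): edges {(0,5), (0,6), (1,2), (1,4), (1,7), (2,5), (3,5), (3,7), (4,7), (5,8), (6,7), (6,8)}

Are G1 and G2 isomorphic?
Yes, isomorphic

The graphs are isomorphic.
One valid mapping φ: V(G1) → V(G2): 0→4, 1→0, 2→7, 3→6, 4→2, 5→5, 6→8, 7→1, 8→3

Verify φ preserves adjacency — for each edge of G1, its image is an edge of G2:
  (0,2) → (φ(0),φ(2)) = (4,7) ∈ E(G2) ✓
  (0,7) → (φ(0),φ(7)) = (1,4) ∈ E(G2) ✓
  (1,3) → (φ(1),φ(3)) = (0,6) ∈ E(G2) ✓
  (1,5) → (φ(1),φ(5)) = (0,5) ∈ E(G2) ✓
  (2,3) → (φ(2),φ(3)) = (6,7) ∈ E(G2) ✓
  (2,7) → (φ(2),φ(7)) = (1,7) ∈ E(G2) ✓
  (2,8) → (φ(2),φ(8)) = (3,7) ∈ E(G2) ✓
  (3,6) → (φ(3),φ(6)) = (6,8) ∈ E(G2) ✓
  (4,5) → (φ(4),φ(5)) = (2,5) ∈ E(G2) ✓
  (4,7) → (φ(4),φ(7)) = (1,2) ∈ E(G2) ✓
  (5,6) → (φ(5),φ(6)) = (5,8) ∈ E(G2) ✓
  (5,8) → (φ(5),φ(8)) = (3,5) ∈ E(G2) ✓
All 12 edges of G1 map to edges of G2, and |E(G1)| = |E(G2)| = 12, so φ is a bijection on edges as well as vertices. Hence G1 ≅ G2.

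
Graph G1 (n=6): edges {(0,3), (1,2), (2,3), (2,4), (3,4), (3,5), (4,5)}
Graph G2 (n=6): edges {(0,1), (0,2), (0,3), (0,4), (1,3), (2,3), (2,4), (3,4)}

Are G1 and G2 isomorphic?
No, not isomorphic

The graphs are NOT isomorphic.

Counting triangles (3-cliques): G1 has 2, G2 has 5.
Triangle count is an isomorphism invariant, so differing triangle counts rule out isomorphism.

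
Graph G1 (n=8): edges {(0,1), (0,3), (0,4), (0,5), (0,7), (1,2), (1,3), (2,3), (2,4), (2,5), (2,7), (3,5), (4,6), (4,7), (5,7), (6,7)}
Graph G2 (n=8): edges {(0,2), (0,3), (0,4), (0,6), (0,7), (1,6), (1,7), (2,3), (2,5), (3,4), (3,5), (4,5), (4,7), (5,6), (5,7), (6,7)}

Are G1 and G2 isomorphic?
Yes, isomorphic

The graphs are isomorphic.
One valid mapping φ: V(G1) → V(G2): 0→5, 1→2, 2→0, 3→3, 4→6, 5→4, 6→1, 7→7

Verify φ preserves adjacency — for each edge of G1, its image is an edge of G2:
  (0,1) → (φ(0),φ(1)) = (2,5) ∈ E(G2) ✓
  (0,3) → (φ(0),φ(3)) = (3,5) ∈ E(G2) ✓
  (0,4) → (φ(0),φ(4)) = (5,6) ∈ E(G2) ✓
  (0,5) → (φ(0),φ(5)) = (4,5) ∈ E(G2) ✓
  (0,7) → (φ(0),φ(7)) = (5,7) ∈ E(G2) ✓
  (1,2) → (φ(1),φ(2)) = (0,2) ∈ E(G2) ✓
  (1,3) → (φ(1),φ(3)) = (2,3) ∈ E(G2) ✓
  (2,3) → (φ(2),φ(3)) = (0,3) ∈ E(G2) ✓
  (2,4) → (φ(2),φ(4)) = (0,6) ∈ E(G2) ✓
  (2,5) → (φ(2),φ(5)) = (0,4) ∈ E(G2) ✓
  (2,7) → (φ(2),φ(7)) = (0,7) ∈ E(G2) ✓
  (3,5) → (φ(3),φ(5)) = (3,4) ∈ E(G2) ✓
  (4,6) → (φ(4),φ(6)) = (1,6) ∈ E(G2) ✓
  (4,7) → (φ(4),φ(7)) = (6,7) ∈ E(G2) ✓
  (5,7) → (φ(5),φ(7)) = (4,7) ∈ E(G2) ✓
  (6,7) → (φ(6),φ(7)) = (1,7) ∈ E(G2) ✓
All 16 edges of G1 map to edges of G2, and |E(G1)| = |E(G2)| = 16, so φ is a bijection on edges as well as vertices. Hence G1 ≅ G2.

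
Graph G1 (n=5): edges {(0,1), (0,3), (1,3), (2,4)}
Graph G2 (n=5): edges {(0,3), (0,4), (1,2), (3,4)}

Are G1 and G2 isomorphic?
Yes, isomorphic

The graphs are isomorphic.
One valid mapping φ: V(G1) → V(G2): 0→3, 1→0, 2→2, 3→4, 4→1

Verify φ preserves adjacency — for each edge of G1, its image is an edge of G2:
  (0,1) → (φ(0),φ(1)) = (0,3) ∈ E(G2) ✓
  (0,3) → (φ(0),φ(3)) = (3,4) ∈ E(G2) ✓
  (1,3) → (φ(1),φ(3)) = (0,4) ∈ E(G2) ✓
  (2,4) → (φ(2),φ(4)) = (1,2) ∈ E(G2) ✓
All 4 edges of G1 map to edges of G2, and |E(G1)| = |E(G2)| = 4, so φ is a bijection on edges as well as vertices. Hence G1 ≅ G2.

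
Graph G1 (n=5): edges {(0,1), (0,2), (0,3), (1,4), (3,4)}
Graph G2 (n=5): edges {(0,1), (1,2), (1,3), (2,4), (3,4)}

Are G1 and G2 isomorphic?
Yes, isomorphic

The graphs are isomorphic.
One valid mapping φ: V(G1) → V(G2): 0→1, 1→2, 2→0, 3→3, 4→4

Verify φ preserves adjacency — for each edge of G1, its image is an edge of G2:
  (0,1) → (φ(0),φ(1)) = (1,2) ∈ E(G2) ✓
  (0,2) → (φ(0),φ(2)) = (0,1) ∈ E(G2) ✓
  (0,3) → (φ(0),φ(3)) = (1,3) ∈ E(G2) ✓
  (1,4) → (φ(1),φ(4)) = (2,4) ∈ E(G2) ✓
  (3,4) → (φ(3),φ(4)) = (3,4) ∈ E(G2) ✓
All 5 edges of G1 map to edges of G2, and |E(G1)| = |E(G2)| = 5, so φ is a bijection on edges as well as vertices. Hence G1 ≅ G2.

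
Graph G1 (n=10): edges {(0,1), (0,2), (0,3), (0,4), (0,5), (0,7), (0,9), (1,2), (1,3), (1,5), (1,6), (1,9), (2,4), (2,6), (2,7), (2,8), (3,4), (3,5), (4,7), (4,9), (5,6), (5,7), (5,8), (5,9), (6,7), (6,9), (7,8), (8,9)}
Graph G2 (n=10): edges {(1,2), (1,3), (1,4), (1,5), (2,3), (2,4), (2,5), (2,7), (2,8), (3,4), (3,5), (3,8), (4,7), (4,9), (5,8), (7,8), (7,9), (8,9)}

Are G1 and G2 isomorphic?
No, not isomorphic

The graphs are NOT isomorphic.

Degrees in G1: deg(0)=7, deg(1)=6, deg(2)=6, deg(3)=4, deg(4)=5, deg(5)=7, deg(6)=5, deg(7)=6, deg(8)=4, deg(9)=6.
Sorted degree sequence of G1: [7, 7, 6, 6, 6, 6, 5, 5, 4, 4].
Degrees in G2: deg(0)=0, deg(1)=4, deg(2)=6, deg(3)=5, deg(4)=5, deg(5)=4, deg(6)=0, deg(7)=4, deg(8)=5, deg(9)=3.
Sorted degree sequence of G2: [6, 5, 5, 5, 4, 4, 4, 3, 0, 0].
The (sorted) degree sequence is an isomorphism invariant, so since G1 and G2 have different degree sequences they cannot be isomorphic.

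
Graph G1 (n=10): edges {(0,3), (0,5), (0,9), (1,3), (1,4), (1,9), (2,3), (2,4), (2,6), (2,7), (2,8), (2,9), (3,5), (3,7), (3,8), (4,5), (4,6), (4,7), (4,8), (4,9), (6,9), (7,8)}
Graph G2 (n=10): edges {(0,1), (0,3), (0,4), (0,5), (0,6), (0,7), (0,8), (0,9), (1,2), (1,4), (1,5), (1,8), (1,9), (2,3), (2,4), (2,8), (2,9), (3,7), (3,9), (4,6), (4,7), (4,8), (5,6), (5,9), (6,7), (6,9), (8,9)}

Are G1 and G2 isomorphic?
No, not isomorphic

The graphs are NOT isomorphic.

Counting triangles (3-cliques): G1 has 13, G2 has 25.
Triangle count is an isomorphism invariant, so differing triangle counts rule out isomorphism.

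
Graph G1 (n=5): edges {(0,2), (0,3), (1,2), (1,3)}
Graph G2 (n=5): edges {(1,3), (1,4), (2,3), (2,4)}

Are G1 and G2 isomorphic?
Yes, isomorphic

The graphs are isomorphic.
One valid mapping φ: V(G1) → V(G2): 0→3, 1→4, 2→2, 3→1, 4→0

Verify φ preserves adjacency — for each edge of G1, its image is an edge of G2:
  (0,2) → (φ(0),φ(2)) = (2,3) ∈ E(G2) ✓
  (0,3) → (φ(0),φ(3)) = (1,3) ∈ E(G2) ✓
  (1,2) → (φ(1),φ(2)) = (2,4) ∈ E(G2) ✓
  (1,3) → (φ(1),φ(3)) = (1,4) ∈ E(G2) ✓
All 4 edges of G1 map to edges of G2, and |E(G1)| = |E(G2)| = 4, so φ is a bijection on edges as well as vertices. Hence G1 ≅ G2.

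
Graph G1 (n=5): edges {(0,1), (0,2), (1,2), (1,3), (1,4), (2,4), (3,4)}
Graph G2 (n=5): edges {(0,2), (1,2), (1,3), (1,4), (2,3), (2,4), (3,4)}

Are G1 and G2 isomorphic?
No, not isomorphic

The graphs are NOT isomorphic.

Degrees in G1: deg(0)=2, deg(1)=4, deg(2)=3, deg(3)=2, deg(4)=3.
Sorted degree sequence of G1: [4, 3, 3, 2, 2].
Degrees in G2: deg(0)=1, deg(1)=3, deg(2)=4, deg(3)=3, deg(4)=3.
Sorted degree sequence of G2: [4, 3, 3, 3, 1].
The (sorted) degree sequence is an isomorphism invariant, so since G1 and G2 have different degree sequences they cannot be isomorphic.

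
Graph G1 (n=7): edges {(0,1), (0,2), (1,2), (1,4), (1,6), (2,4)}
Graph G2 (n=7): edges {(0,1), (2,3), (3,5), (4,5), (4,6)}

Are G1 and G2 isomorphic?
No, not isomorphic

The graphs are NOT isomorphic.

Connected components of G1: 3 component(s) with vertex sets [[3], [5], [0, 1, 2, 4, 6]], sizes [1, 1, 5].
Connected components of G2: 2 component(s) with vertex sets [[0, 1], [2, 3, 4, 5, 6]], sizes [2, 5].
The number of connected components (and the multiset of component sizes) is an isomorphism invariant — an isomorphism maps each component of G1 bijectively onto a component of G2. Since G1 has 3 component(s) and G2 has 2, they cannot be isomorphic.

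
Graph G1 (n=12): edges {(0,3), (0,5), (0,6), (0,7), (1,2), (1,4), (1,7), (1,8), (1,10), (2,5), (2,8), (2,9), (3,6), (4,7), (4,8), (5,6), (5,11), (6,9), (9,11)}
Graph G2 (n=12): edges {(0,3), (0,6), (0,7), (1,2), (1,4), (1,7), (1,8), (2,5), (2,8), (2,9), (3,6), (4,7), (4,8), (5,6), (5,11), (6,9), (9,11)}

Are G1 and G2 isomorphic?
No, not isomorphic

The graphs are NOT isomorphic.

Counting edges: G1 has 19 edge(s); G2 has 17 edge(s).
Edge count is an isomorphism invariant (a bijection on vertices induces a bijection on edges), so differing edge counts rule out isomorphism.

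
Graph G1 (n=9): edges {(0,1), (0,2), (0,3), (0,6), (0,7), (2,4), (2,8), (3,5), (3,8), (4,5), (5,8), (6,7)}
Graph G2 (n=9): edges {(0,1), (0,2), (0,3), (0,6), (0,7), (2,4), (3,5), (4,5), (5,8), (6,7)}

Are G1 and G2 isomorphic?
No, not isomorphic

The graphs are NOT isomorphic.

Counting edges: G1 has 12 edge(s); G2 has 10 edge(s).
Edge count is an isomorphism invariant (a bijection on vertices induces a bijection on edges), so differing edge counts rule out isomorphism.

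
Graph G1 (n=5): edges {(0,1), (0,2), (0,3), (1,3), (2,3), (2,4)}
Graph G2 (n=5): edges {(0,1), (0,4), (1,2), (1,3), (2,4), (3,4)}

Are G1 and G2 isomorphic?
No, not isomorphic

The graphs are NOT isomorphic.

Degrees in G1: deg(0)=3, deg(1)=2, deg(2)=3, deg(3)=3, deg(4)=1.
Sorted degree sequence of G1: [3, 3, 3, 2, 1].
Degrees in G2: deg(0)=2, deg(1)=3, deg(2)=2, deg(3)=2, deg(4)=3.
Sorted degree sequence of G2: [3, 3, 2, 2, 2].
The (sorted) degree sequence is an isomorphism invariant, so since G1 and G2 have different degree sequences they cannot be isomorphic.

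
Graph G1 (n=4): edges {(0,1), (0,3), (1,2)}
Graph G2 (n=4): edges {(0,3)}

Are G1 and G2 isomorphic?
No, not isomorphic

The graphs are NOT isomorphic.

Connected components of G1: 1 component(s) with vertex sets [[0, 1, 2, 3]], sizes [4].
Connected components of G2: 3 component(s) with vertex sets [[1], [2], [0, 3]], sizes [1, 1, 2].
The number of connected components (and the multiset of component sizes) is an isomorphism invariant — an isomorphism maps each component of G1 bijectively onto a component of G2. Since G1 has 1 component(s) and G2 has 3, they cannot be isomorphic.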